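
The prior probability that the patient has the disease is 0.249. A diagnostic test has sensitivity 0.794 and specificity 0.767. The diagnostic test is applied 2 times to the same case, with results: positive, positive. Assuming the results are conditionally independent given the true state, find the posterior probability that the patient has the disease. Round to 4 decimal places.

Posterior P(H) ≈ 0.7938

Let H be the event that the patient has the disease; start with P(H) = 0.249. P('positive'|H) = 0.794, P('positive'|¬H) = 0.233.
Update on result 1 ('positive'): P(H) ← 0.794·0.2490 / (0.794·0.2490 + 0.233·0.7510) = 0.19771/0.37269 = 0.5305.
Update on result 2 ('positive'): P(H) ← 0.794·0.5305 / (0.794·0.5305 + 0.233·0.4695) = 0.42121/0.53060 = 0.7938.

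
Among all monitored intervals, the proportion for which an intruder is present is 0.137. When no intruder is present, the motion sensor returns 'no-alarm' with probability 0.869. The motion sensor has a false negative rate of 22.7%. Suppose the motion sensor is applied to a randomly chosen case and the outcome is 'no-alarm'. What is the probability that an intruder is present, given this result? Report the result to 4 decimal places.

P(H | E) ≈ 0.0398

Write H for 'an intruder is present'. Prior odds H:¬H = 0.137/0.863 = 0.15875. For the 'no-alarm' outcome, the likelihood ratio is 0.227/0.869 = 0.26122.
Posterior odds = 0.15875 × 0.26122 = 0.041468, so P(H|E) = 0.041468/(1+0.041468) = 0.0398.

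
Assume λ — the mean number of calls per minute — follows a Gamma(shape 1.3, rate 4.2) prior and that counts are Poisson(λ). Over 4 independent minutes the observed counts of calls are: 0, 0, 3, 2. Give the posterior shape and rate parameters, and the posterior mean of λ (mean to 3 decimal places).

The Poisson likelihood adds the total count to the shape and the number of exposure periods to the rate. Here ∑xᵢ = 5 and n = 4, so shape 1.3→6.3 and rate 4.2→8.2.
Posterior mean = shape/rate = 6.3/8.2 = 0.768.

Posterior: Gamma(shape=6.3, rate=8.2); mean ≈ 0.768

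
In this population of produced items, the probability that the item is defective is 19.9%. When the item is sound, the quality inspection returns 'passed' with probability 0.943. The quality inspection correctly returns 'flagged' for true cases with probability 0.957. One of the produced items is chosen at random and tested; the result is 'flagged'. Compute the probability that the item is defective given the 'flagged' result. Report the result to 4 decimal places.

P(H | E) ≈ 0.8066

Write H for 'the item is defective'. Prior odds H:¬H = 0.199/0.801 = 0.24844. For the 'flagged' outcome, the likelihood ratio is 0.957/0.057 = 16.789.
Posterior odds = 0.24844 × 16.789 = 4.1712, so P(H|E) = 4.1712/(1+4.1712) = 0.8066.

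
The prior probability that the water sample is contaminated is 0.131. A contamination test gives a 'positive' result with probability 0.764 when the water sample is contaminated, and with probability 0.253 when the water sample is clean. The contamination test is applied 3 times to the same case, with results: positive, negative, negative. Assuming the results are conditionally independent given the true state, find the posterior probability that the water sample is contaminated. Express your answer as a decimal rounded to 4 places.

Posterior P(H) ≈ 0.0435

With H the event that the water sample is contaminated, the joint likelihood of the observed sequence is P(data|H) = 0.764·0.236·0.236 = 0.042552 and P(data|¬H) = 0.253·0.747·0.747 = 0.14118.
Bayes: P(H|data) = 0.131·0.042552 / (0.131·0.042552 + 0.869·0.14118) = 0.0055743/0.12826 = 0.0435.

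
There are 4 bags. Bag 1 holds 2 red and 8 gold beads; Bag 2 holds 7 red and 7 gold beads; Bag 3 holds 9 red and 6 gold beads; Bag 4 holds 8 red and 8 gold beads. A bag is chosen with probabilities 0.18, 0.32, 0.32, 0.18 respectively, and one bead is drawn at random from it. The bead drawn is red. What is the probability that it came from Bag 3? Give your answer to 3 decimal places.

Tabulate prior·likelihood by source: [1] prior 0.18, lik 0.2, product 0.03600; [2] prior 0.32, lik 0.5, product 0.1600; [3] prior 0.32, lik 0.6, product 0.1920; [4] prior 0.18, lik 0.5, product 0.09000.
Normalizing constant = 0.47800; the posterior for Bag 3 is its product over the sum, 0.1920/0.47800 = 0.402.

Posterior probability ≈ 0.402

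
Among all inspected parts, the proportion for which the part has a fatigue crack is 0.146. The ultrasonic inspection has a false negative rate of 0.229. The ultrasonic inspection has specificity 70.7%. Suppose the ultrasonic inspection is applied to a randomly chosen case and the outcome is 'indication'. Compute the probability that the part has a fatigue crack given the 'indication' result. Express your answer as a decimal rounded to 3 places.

Let H be the event that the part has a fatigue crack. P(H) = 0.146, so P(¬H) = 0.854. With E the 'indication' result, P(E|H) = 0.771 and P(E|¬H) = 0.293.
P(E) = 0.771·0.146 + 0.293·0.854 = 0.11257 + 0.25022 = 0.36279.
By Bayes' theorem, P(H|E) = 0.11257 / 0.36279 = 0.310.

P(H | E) ≈ 0.310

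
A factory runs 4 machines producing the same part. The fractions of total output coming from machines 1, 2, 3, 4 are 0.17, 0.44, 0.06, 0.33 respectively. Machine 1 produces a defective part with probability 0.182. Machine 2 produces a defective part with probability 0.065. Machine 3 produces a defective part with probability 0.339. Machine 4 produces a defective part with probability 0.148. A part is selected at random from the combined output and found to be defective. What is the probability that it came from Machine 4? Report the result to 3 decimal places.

P(defective|M1) = 0.182; P(defective|M2) = 0.065; P(defective|M3) = 0.339; P(defective|M4) = 0.148.
Prior × likelihood for each source: 0.17·0.182=0.03094, 0.44·0.065=0.02860, 0.06·0.339=0.02034, 0.33·0.148=0.04884. Summing gives P(defective) = 0.12872.
P(Machine 4 | defective) = 0.04884 / 0.12872 = 0.379.

Posterior probability ≈ 0.379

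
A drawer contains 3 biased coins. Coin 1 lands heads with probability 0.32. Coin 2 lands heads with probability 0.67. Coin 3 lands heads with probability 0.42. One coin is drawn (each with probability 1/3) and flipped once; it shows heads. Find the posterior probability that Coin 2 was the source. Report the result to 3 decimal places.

P(heads|C1) = 0.32; P(heads|C2) = 0.67; P(heads|C3) = 0.42.
Prior × likelihood for each source: 0.333333·0.32=0.1067, 0.333333·0.67=0.2233, 0.333333·0.42=0.1400. Summing gives P(heads) = 0.47000.
P(Coin 2 | heads) = 0.2233 / 0.47000 = 0.475.

Posterior probability ≈ 0.475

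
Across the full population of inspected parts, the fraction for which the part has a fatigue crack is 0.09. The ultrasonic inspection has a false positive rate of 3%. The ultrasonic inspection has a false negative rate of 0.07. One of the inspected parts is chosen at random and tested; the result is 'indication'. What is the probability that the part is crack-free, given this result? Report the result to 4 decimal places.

Let H be the event that the part has a fatigue crack. P(H) = 0.09, so P(¬H) = 0.91. With E the 'indication' result, P(E|H) = 0.93 and P(E|¬H) = 0.03.
P(E) = 0.93·0.09 + 0.03·0.91 = 0.083700 + 0.027300 = 0.11100.
By Bayes' theorem, P(H|E) = 0.083700 / 0.11100 = 0.7541. Hence P(¬H|E) = 1 − 0.7541 = 0.2459.

P(¬H | E) ≈ 0.2459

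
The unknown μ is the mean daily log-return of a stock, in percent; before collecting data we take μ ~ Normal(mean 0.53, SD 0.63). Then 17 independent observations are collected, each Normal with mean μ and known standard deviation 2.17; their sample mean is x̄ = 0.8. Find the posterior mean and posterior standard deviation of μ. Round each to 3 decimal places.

Posterior mean ≈ 0.689; posterior SD ≈ 0.404

With known σ, the Normal prior is conjugate. Weight on the data is w = (n/σ²)/(n/σ² + 1/τ₀²) = 3.61018/(3.61018+2.51953) = 0.58896.
Posterior mean = w·x̄ + (1−w)·μ₀ = 0.58896·0.8 + 0.41104·0.53 = 0.689. Posterior variance = 1/(3.61018+2.51953) = 0.163140, so SD = 0.404.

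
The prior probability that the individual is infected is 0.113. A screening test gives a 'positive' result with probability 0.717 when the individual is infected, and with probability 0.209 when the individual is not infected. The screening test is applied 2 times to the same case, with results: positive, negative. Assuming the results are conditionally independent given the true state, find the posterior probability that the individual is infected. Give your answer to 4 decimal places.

Posterior P(H) ≈ 0.1352

With H the event that the individual is infected, the joint likelihood of the observed sequence is P(data|H) = 0.717·0.283 = 0.20291 and P(data|¬H) = 0.209·0.791 = 0.16532.
Bayes: P(H|data) = 0.113·0.20291 / (0.113·0.20291 + 0.887·0.16532) = 0.022929/0.16957 = 0.1352.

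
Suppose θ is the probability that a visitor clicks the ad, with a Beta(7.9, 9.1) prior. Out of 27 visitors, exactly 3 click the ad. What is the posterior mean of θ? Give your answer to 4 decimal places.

Observing 3 successes and 24 failures updates Beta(7.9, 9.1) by adding the success and failure counts to the two shape parameters: α = 7.9+3 = 10.9, β = 9.1+24 = 33.1.
E[θ | data] = 10.9/(10.9+33.1) = 0.2477.

Posterior mean ≈ 0.2477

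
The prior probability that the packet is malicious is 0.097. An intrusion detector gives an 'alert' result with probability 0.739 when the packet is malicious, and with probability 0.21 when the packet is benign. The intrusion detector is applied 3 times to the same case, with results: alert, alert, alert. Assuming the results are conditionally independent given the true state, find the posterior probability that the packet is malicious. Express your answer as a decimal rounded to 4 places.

Let H be the event that the packet is malicious; start with P(H) = 0.097. P('alert'|H) = 0.739, P('alert'|¬H) = 0.21.
Update on result 1 ('alert'): P(H) ← 0.739·0.0970 / (0.739·0.0970 + 0.21·0.9030) = 0.071683/0.26131 = 0.2743.
Update on result 2 ('alert'): P(H) ← 0.739·0.2743 / (0.739·0.2743 + 0.21·0.7257) = 0.20272/0.35511 = 0.5709.
Update on result 3 ('alert'): P(H) ← 0.739·0.5709 / (0.739·0.5709 + 0.21·0.4291) = 0.42187/0.51199 = 0.8240.

Posterior P(H) ≈ 0.8240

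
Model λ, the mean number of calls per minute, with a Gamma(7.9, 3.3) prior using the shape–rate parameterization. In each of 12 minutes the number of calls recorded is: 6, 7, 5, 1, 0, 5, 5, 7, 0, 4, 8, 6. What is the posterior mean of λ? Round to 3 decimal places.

The Poisson likelihood adds the total count to the shape and the number of exposure periods to the rate. Here ∑xᵢ = 54 and n = 12, so shape 7.9→61.9 and rate 3.3→15.3.
E[λ | data] = 61.9/15.3 = 4.046.

Posterior mean ≈ 4.046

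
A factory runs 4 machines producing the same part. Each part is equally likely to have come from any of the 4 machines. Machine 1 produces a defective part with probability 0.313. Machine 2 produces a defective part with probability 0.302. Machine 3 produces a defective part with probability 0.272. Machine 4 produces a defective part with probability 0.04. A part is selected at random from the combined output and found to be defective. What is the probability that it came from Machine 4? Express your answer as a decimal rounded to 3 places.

P(defective|M1) = 0.313; P(defective|M2) = 0.302; P(defective|M3) = 0.272; P(defective|M4) = 0.04.
Prior × likelihood for each source: 0.25·0.313=0.07825, 0.25·0.302=0.07550, 0.25·0.272=0.06800, 0.25·0.04=0.01000. Summing gives P(defective) = 0.23175.
P(Machine 4 | defective) = 0.01000 / 0.23175 = 0.043.

Posterior probability ≈ 0.043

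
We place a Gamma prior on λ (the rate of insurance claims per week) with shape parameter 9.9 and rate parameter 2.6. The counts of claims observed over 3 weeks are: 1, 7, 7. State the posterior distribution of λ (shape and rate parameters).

Total count ∑xᵢ = 15 over n = 3 weeks.
Gamma is conjugate to the Poisson likelihood: posterior is Gamma(shape = 9.9+15 = 24.9, rate = 2.6+3 = 5.6).

Posterior: Gamma(shape=24.9, rate=5.6)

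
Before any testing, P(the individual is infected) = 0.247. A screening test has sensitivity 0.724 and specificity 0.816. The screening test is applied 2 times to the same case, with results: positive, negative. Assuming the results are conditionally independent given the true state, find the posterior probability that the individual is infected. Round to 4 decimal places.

Posterior P(H) ≈ 0.3039

With H the event that the individual is infected, the joint likelihood of the observed sequence is P(data|H) = 0.724·0.276 = 0.19982 and P(data|¬H) = 0.184·0.816 = 0.15014.
Bayes: P(H|data) = 0.247·0.19982 / (0.247·0.19982 + 0.753·0.15014) = 0.049357/0.16241 = 0.3039.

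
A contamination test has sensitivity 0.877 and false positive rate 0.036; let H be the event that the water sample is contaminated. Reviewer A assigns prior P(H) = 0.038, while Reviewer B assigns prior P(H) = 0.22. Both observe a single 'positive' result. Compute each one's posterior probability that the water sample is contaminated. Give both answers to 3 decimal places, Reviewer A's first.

P('+'|H) = 0.877, P('+'|¬H) = 0.036.
Reviewer A: numerator 0.877·0.038 = 0.033326; evidence = 0.033326+0.036·0.962 = 0.067958; posterior = 0.490.
Reviewer B: numerator 0.877·0.22 = 0.19294; evidence = 0.19294+0.036·0.78 = 0.22102; posterior = 0.873.

Reviewer A: 0.490; Reviewer B: 0.873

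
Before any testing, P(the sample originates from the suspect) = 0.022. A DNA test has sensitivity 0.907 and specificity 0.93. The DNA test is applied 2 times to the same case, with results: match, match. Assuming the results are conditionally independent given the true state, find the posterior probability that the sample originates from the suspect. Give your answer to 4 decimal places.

Posterior P(H) ≈ 0.7906

Let H be the event that the sample originates from the suspect; start with P(H) = 0.022. P('match'|H) = 0.907, P('match'|¬H) = 0.07.
Update on result 1 ('match'): P(H) ← 0.907·0.0220 / (0.907·0.0220 + 0.07·0.9780) = 0.019954/0.088414 = 0.2257.
Update on result 2 ('match'): P(H) ← 0.907·0.2257 / (0.907·0.2257 + 0.07·0.7743) = 0.20470/0.25890 = 0.7906.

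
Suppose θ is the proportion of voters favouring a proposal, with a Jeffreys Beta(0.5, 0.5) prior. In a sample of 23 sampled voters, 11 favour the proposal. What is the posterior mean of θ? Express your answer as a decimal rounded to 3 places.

Posterior mean ≈ 0.479

Observing 11 successes and 12 failures updates Beta(0.5, 0.5) by adding the success and failure counts to the two shape parameters: α = 0.5+11 = 11.5, β = 0.5+12 = 12.5.
Posterior mean = α/(α+β) = 11.5/24 = 0.479.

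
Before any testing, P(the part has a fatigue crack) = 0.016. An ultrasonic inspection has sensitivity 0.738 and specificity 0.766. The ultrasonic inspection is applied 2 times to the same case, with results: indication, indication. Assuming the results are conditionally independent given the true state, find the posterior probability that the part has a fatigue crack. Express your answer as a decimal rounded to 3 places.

Let H be the event that the part has a fatigue crack; start with P(H) = 0.016. P('indication'|H) = 0.738, P('indication'|¬H) = 0.234.
Update on result 1 ('indication'): P(H) ← 0.738·0.0160 / (0.738·0.0160 + 0.234·0.9840) = 0.011808/0.24206 = 0.0488.
Update on result 2 ('indication'): P(H) ← 0.738·0.0488 / (0.738·0.0488 + 0.234·0.9512) = 0.036000/0.25859 = 0.1392.

Posterior P(H) ≈ 0.139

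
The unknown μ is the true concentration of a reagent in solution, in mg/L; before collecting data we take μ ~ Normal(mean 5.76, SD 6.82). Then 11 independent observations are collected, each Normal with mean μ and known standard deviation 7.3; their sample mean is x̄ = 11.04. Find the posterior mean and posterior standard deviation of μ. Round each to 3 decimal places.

Posterior mean ≈ 10.542; posterior SD ≈ 2.095

With known σ, the Normal prior is conjugate. Weight on the data is w = (n/σ²)/(n/σ² + 1/τ₀²) = 0.206418/(0.206418+0.0214996) = 0.90567.
Posterior mean = w·x̄ + (1−w)·μ₀ = 0.90567·11.04 + 0.094331·5.76 = 10.542. Posterior variance = 1/(0.206418+0.0214996) = 4.38756, so SD = 2.095.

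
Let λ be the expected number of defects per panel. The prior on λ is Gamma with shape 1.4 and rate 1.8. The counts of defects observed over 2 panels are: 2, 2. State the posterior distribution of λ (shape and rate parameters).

Total count ∑xᵢ = 4 over n = 2 panels.
Gamma is conjugate to the Poisson likelihood: posterior is Gamma(shape = 1.4+4 = 5.4, rate = 1.8+2 = 3.8).

Posterior: Gamma(shape=5.4, rate=3.8)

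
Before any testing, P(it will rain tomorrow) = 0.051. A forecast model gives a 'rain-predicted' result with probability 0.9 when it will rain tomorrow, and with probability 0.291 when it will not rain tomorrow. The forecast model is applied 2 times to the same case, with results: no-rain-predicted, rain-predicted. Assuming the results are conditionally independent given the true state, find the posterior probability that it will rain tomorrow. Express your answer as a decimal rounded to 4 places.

With H the event that it will rain tomorrow, the joint likelihood of the observed sequence is P(data|H) = 0.1·0.9 = 0.090000 and P(data|¬H) = 0.709·0.291 = 0.20632.
Bayes: P(H|data) = 0.051·0.090000 / (0.051·0.090000 + 0.949·0.20632) = 0.0045900/0.20039 = 0.0229.

Posterior P(H) ≈ 0.0229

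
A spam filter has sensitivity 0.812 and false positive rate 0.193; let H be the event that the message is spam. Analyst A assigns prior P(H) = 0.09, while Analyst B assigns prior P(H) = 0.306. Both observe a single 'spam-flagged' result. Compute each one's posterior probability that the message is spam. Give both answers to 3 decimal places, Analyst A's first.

Analyst A: 0.294; Analyst B: 0.650

P('+'|H) = 0.812, P('+'|¬H) = 0.193.
Analyst A: numerator 0.812·0.09 = 0.073080; evidence = 0.073080+0.193·0.91 = 0.24871; posterior = 0.294.
Analyst B: numerator 0.812·0.306 = 0.24847; evidence = 0.24847+0.193·0.694 = 0.38241; posterior = 0.650.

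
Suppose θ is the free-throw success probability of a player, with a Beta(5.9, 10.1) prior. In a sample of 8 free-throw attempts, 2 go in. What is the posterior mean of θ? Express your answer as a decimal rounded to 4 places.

Posterior mean ≈ 0.3292

Observing 2 successes and 6 failures updates Beta(5.9, 10.1) by adding the success and failure counts to the two shape parameters: α = 5.9+2 = 7.9, β = 10.1+6 = 16.1.
E[θ | data] = 7.9/(7.9+16.1) = 0.3292.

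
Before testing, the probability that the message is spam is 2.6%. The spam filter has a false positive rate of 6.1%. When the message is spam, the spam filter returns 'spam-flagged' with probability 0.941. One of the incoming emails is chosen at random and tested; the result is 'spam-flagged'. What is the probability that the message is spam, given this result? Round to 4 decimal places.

P(H | E) ≈ 0.2917

Write H for 'the message is spam'. Prior odds H:¬H = 0.026/0.974 = 0.026694. For the 'spam-flagged' outcome, the likelihood ratio is 0.941/0.061 = 15.426.
Posterior odds = 0.026694 × 15.426 = 0.41179, so P(H|E) = 0.41179/(1+0.41179) = 0.2917.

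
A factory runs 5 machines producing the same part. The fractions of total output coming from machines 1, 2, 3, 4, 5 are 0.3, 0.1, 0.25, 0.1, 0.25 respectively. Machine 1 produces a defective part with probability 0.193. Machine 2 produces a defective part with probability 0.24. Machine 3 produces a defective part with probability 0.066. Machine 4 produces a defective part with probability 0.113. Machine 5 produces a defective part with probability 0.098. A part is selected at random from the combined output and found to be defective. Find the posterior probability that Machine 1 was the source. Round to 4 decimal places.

P(defective|M1) = 0.193; P(defective|M2) = 0.24; P(defective|M3) = 0.066; P(defective|M4) = 0.113; P(defective|M5) = 0.098.
Prior × likelihood for each source: 0.3·0.193=0.05790, 0.1·0.24=0.02400, 0.25·0.066=0.01650, 0.1·0.113=0.01130, 0.25·0.098=0.02450. Summing gives P(defective) = 0.13420.
P(Machine 1 | defective) = 0.05790 / 0.13420 = 0.4314.

Posterior probability ≈ 0.4314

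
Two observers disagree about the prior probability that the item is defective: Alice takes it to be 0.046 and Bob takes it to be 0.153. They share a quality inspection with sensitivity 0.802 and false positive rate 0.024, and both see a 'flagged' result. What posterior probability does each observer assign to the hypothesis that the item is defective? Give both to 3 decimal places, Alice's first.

P('+'|H) = 0.802, P('+'|¬H) = 0.024.
Alice: numerator 0.802·0.046 = 0.036892; evidence = 0.036892+0.024·0.954 = 0.059788; posterior = 0.617.
Bob: numerator 0.802·0.153 = 0.12271; evidence = 0.12271+0.024·0.847 = 0.14303; posterior = 0.858.

Alice: 0.617; Bob: 0.858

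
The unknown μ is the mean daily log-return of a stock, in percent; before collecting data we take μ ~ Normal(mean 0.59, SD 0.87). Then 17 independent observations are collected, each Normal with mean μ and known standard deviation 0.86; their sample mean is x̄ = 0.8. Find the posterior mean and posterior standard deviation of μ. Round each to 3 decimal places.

Prior precision 1/τ₀² = 1/0.87² = 1.32118; data precision n/σ² = 17/0.86² = 22.9854.
Posterior precision = 1.32118 + 22.9854 = 24.3066, giving posterior SD = 1/√24.3066 = 0.203.
Posterior mean = (1.32118·0.59 + 22.9854·0.8) / 24.3066 = 0.789.

Posterior mean ≈ 0.789; posterior SD ≈ 0.203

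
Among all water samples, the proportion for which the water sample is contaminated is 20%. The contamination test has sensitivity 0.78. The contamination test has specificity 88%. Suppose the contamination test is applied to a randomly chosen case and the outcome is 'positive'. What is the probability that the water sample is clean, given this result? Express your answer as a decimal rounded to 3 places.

Let H be the event that the water sample is contaminated. P(H) = 0.2, so P(¬H) = 0.8. With E the 'positive' result, P(E|H) = 0.78 and P(E|¬H) = 0.12.
P(E) = 0.78·0.2 + 0.12·0.8 = 0.15600 + 0.096000 = 0.25200.
By Bayes' theorem, P(H|E) = 0.15600 / 0.25200 = 0.619. Hence P(¬H|E) = 1 − 0.619 = 0.381.

P(¬H | E) ≈ 0.381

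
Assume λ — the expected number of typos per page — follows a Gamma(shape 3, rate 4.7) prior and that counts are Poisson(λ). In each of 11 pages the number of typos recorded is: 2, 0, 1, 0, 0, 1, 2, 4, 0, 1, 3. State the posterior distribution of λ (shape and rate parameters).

Posterior: Gamma(shape=17, rate=15.7)

The Poisson likelihood adds the total count to the shape and the number of exposure periods to the rate. Here ∑xᵢ = 14 and n = 11, so shape 3→17 and rate 4.7→15.7.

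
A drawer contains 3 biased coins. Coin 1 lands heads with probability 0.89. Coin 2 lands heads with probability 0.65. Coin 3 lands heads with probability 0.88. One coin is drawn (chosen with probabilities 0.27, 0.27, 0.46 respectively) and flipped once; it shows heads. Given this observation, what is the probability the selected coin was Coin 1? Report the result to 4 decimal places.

Posterior probability ≈ 0.2928

P(heads|C1) = 0.89; P(heads|C2) = 0.65; P(heads|C3) = 0.88.
Prior × likelihood for each source: 0.27·0.89=0.2403, 0.27·0.65=0.1755, 0.46·0.88=0.4048. Summing gives P(heads) = 0.82060.
P(Coin 1 | heads) = 0.2403 / 0.82060 = 0.2928.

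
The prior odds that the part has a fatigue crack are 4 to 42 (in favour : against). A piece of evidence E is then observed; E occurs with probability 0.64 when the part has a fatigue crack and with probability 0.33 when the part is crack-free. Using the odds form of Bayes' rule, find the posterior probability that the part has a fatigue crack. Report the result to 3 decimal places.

Prior odds = 4/42 = 0.095238.
Likelihood ratio for E = 0.64/0.33 = 1.9394.
Posterior odds = prior odds × LR = 0.18470.
Posterior probability = odds/(1+odds) = 0.18470/1.1847 = 0.156.

Posterior probability ≈ 0.156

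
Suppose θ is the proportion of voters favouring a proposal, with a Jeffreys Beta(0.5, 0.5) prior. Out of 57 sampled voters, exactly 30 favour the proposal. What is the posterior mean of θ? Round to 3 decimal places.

Posterior mean ≈ 0.526

Observing 30 successes and 27 failures updates Beta(0.5, 0.5) by adding the success and failure counts to the two shape parameters: α = 0.5+30 = 30.5, β = 0.5+27 = 27.5.
Posterior mean = α/(α+β) = 30.5/58 = 0.526.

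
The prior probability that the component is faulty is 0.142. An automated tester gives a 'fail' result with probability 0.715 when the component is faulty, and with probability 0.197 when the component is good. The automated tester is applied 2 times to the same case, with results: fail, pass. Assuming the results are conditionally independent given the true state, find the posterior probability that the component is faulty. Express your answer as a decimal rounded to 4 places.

Posterior P(H) ≈ 0.1757

With H the event that the component is faulty, the joint likelihood of the observed sequence is P(data|H) = 0.715·0.285 = 0.20377 and P(data|¬H) = 0.197·0.803 = 0.15819.
Bayes: P(H|data) = 0.142·0.20377 / (0.142·0.20377 + 0.858·0.15819) = 0.028936/0.16466 = 0.1757.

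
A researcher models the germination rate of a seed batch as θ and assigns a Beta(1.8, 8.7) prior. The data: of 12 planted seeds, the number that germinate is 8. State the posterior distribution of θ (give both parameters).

Posterior: Beta(9.8, 12.7)

The binomial likelihood is conjugate to the Beta prior: with 8 successes and 4 failures, the posterior is Beta(1.8+8, 8.7+4) = Beta(9.8, 12.7).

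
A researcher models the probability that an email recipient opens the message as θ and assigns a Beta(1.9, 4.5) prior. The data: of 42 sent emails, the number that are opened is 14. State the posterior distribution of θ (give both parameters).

Posterior: Beta(15.9, 32.5)

The binomial likelihood is conjugate to the Beta prior: with 14 successes and 28 failures, the posterior is Beta(1.9+14, 4.5+28) = Beta(15.9, 32.5).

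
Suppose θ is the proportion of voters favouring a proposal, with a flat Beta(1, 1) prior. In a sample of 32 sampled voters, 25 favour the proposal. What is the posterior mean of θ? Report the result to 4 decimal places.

The binomial likelihood is conjugate to the Beta prior: with 25 successes and 7 failures, the posterior is Beta(1+25, 1+7) = Beta(26, 8).
Posterior mean = α/(α+β) = 26/34 = 0.7647.

Posterior mean ≈ 0.7647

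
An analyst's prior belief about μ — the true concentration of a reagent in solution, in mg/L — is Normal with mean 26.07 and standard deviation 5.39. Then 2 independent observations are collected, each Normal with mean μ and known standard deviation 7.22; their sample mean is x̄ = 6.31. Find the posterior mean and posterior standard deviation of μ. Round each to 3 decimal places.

Posterior mean ≈ 15.654; posterior SD ≈ 3.707

Prior precision 1/τ₀² = 1/5.39² = 0.0344209; data precision n/σ² = 2/7.22² = 0.0383668.
Posterior precision = 0.0344209 + 0.0383668 = 0.0727877, giving posterior SD = 1/√0.0727877 = 3.707.
Posterior mean = (0.0344209·26.07 + 0.0383668·6.31) / 0.0727877 = 15.654.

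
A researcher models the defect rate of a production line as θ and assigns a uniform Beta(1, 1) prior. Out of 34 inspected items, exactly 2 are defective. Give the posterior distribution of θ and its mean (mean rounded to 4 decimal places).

Posterior: Beta(3, 33); mean ≈ 0.0833

Observing 2 successes and 32 failures updates Beta(1, 1) by adding the success and failure counts to the two shape parameters: α = 1+2 = 3, β = 1+32 = 33.
E[θ | data] = 3/(3+33) = 0.0833.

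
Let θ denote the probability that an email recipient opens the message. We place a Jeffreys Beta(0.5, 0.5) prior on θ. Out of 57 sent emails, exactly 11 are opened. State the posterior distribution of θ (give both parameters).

The binomial likelihood is conjugate to the Beta prior: with 11 successes and 46 failures, the posterior is Beta(0.5+11, 0.5+46) = Beta(11.5, 46.5).

Posterior: Beta(11.5, 46.5)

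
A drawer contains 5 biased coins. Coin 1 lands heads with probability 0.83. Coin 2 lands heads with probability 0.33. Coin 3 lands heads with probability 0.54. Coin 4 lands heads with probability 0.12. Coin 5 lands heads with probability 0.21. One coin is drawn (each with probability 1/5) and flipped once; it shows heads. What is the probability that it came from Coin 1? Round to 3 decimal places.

Tabulate prior·likelihood by source: [1] prior 0.2, lik 0.83, product 0.1660; [2] prior 0.2, lik 0.33, product 0.06600; [3] prior 0.2, lik 0.54, product 0.1080; [4] prior 0.2, lik 0.12, product 0.02400; [5] prior 0.2, lik 0.21, product 0.04200.
Normalizing constant = 0.40600; the posterior for Coin 1 is its product over the sum, 0.1660/0.40600 = 0.409.

Posterior probability ≈ 0.409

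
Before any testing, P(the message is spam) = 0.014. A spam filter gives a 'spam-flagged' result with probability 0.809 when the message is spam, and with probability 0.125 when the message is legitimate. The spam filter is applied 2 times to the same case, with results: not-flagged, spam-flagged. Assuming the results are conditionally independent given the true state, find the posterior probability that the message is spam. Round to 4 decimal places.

Posterior P(H) ≈ 0.0197

With H the event that the message is spam, the joint likelihood of the observed sequence is P(data|H) = 0.191·0.809 = 0.15452 and P(data|¬H) = 0.875·0.125 = 0.10938.
Bayes: P(H|data) = 0.014·0.15452 / (0.014·0.15452 + 0.986·0.10938) = 0.0021633/0.11001 = 0.0197.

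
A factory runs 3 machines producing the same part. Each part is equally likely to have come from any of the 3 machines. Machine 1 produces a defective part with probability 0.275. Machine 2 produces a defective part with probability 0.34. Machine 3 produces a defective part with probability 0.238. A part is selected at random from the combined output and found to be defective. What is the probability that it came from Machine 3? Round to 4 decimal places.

Posterior probability ≈ 0.2790

P(defective|M1) = 0.275; P(defective|M2) = 0.34; P(defective|M3) = 0.238.
Prior × likelihood for each source: 0.333333·0.275=0.09167, 0.333333·0.34=0.1133, 0.333333·0.238=0.07933. Summing gives P(defective) = 0.28433.
P(Machine 3 | defective) = 0.07933 / 0.28433 = 0.2790.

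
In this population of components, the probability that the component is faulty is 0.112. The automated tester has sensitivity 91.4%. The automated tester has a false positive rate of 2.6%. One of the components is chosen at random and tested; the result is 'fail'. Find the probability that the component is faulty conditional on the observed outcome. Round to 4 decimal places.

P(H | E) ≈ 0.8160

Let H be the event that the component is faulty. P(H) = 0.112, so P(¬H) = 0.888. With E the 'fail' result, P(E|H) = 0.914 and P(E|¬H) = 0.026.
P(E) = 0.914·0.112 + 0.026·0.888 = 0.10237 + 0.023088 = 0.12546.
By Bayes' theorem, P(H|E) = 0.10237 / 0.12546 = 0.8160.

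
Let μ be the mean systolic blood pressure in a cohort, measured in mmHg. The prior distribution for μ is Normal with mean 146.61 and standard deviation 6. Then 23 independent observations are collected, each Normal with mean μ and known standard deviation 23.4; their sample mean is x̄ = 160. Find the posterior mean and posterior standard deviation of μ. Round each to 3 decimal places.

With known σ, the Normal prior is conjugate. Weight on the data is w = (n/σ²)/(n/σ² + 1/τ₀²) = 0.0420045/(0.0420045+0.0277778) = 0.60194.
Posterior mean = w·x̄ + (1−w)·μ₀ = 0.60194·160 + 0.39806·146.61 = 154.670. Posterior variance = 1/(0.0420045+0.0277778) = 14.3303, so SD = 3.786.

Posterior mean ≈ 154.670; posterior SD ≈ 3.786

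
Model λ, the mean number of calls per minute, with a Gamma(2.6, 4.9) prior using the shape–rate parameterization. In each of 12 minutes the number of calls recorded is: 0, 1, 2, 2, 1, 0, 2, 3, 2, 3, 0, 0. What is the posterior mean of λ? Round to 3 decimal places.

Total count ∑xᵢ = 16 over n = 12 minutes.
Gamma is conjugate to the Poisson likelihood: posterior is Gamma(shape = 2.6+16 = 18.6, rate = 4.9+12 = 16.9).
Posterior mean = shape/rate = 18.6/16.9 = 1.101.

Posterior mean ≈ 1.101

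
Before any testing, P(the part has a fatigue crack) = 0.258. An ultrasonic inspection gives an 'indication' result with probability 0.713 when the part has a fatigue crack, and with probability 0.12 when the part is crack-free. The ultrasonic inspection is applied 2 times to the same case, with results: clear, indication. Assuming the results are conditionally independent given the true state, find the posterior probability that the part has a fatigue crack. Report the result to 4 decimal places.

Let H be the event that the part has a fatigue crack; start with P(H) = 0.258. P('indication'|H) = 0.713, P('indication'|¬H) = 0.12.
Update on result 1 ('clear'): P(H) ← 0.287·0.2580 / (0.287·0.2580 + 0.88·0.7420) = 0.074046/0.72701 = 0.1019.
Update on result 2 ('indication'): P(H) ← 0.713·0.1019 / (0.713·0.1019 + 0.12·0.8981) = 0.072619/0.18040 = 0.4026.

Posterior P(H) ≈ 0.4026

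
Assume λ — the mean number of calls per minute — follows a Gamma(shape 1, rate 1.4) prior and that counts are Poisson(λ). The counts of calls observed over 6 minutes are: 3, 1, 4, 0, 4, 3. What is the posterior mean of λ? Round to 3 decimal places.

Posterior mean ≈ 2.162

Total count ∑xᵢ = 15 over n = 6 minutes.
Gamma is conjugate to the Poisson likelihood: posterior is Gamma(shape = 1+15 = 16, rate = 1.4+6 = 7.4).
E[λ | data] = 16/7.4 = 2.162.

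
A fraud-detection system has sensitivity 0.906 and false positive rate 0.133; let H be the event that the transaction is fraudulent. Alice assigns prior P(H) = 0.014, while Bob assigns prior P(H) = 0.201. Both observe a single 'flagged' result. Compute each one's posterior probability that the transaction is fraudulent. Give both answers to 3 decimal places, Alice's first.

The likelihood ratio for a 'flagged' result is 0.906/0.133 = 6.8120.
Alice: prior odds 0.014/0.986 = 0.014199; posterior odds 0.096723; posterior probability 0.088.
Bob: prior odds 0.201/0.799 = 0.25156; posterior odds 1.7137; posterior probability 0.631.

Alice: 0.088; Bob: 0.631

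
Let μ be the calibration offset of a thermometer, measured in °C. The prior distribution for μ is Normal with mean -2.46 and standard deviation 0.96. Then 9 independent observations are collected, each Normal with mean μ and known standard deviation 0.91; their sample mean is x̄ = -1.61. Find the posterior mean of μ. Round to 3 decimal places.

Posterior mean ≈ -1.687

With known σ, the Normal prior is conjugate. Weight on the data is w = (n/σ²)/(n/σ² + 1/τ₀²) = 10.8683/(10.8683+1.08507) = 0.90922.
Posterior mean = w·x̄ + (1−w)·μ₀ = 0.90922·-1.61 + 0.090776·-2.46 = -1.687.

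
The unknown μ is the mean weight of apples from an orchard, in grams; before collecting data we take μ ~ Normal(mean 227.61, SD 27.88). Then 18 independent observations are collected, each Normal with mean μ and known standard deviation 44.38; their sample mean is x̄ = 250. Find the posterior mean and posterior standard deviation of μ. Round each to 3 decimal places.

Prior precision 1/τ₀² = 1/27.88² = 0.00128651; data precision n/σ² = 18/44.38² = 0.00913898.
Posterior precision = 0.00128651 + 0.00913898 = 0.0104255, giving posterior SD = 1/√0.0104255 = 9.794.
Posterior mean = (0.00128651·227.61 + 0.00913898·250) / 0.0104255 = 247.237.

Posterior mean ≈ 247.237; posterior SD ≈ 9.794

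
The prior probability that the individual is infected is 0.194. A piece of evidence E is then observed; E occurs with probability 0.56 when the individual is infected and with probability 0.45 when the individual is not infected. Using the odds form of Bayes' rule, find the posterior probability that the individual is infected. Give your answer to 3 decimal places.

Prior odds = 0.194/(1−0.194) = 0.24069.
Likelihood ratio for E = 0.56/0.45 = 1.2444.
Posterior odds = prior odds × LR = 0.29953.
Posterior probability = odds/(1+odds) = 0.29953/1.2995 = 0.230.

Posterior probability ≈ 0.230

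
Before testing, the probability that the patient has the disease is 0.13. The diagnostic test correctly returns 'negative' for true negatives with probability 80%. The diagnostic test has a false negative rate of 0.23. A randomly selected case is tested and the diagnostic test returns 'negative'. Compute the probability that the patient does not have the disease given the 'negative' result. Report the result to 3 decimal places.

P(¬H | E) ≈ 0.959

Write H for 'the patient has the disease'. Prior odds H:¬H = 0.13/0.87 = 0.14943. For the 'negative' outcome, the likelihood ratio is 0.23/0.8 = 0.28750.
Posterior odds = 0.14943 × 0.28750 = 0.042960, so P(H|E) = 0.042960/(1+0.042960) = 0.041. Then P(¬H|E) = 1 − 0.041 = 0.959.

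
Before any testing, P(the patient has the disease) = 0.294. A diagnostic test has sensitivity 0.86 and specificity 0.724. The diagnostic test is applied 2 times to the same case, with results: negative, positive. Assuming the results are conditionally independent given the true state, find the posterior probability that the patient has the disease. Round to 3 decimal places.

Posterior P(H) ≈ 0.201

Let H be the event that the patient has the disease; start with P(H) = 0.294. P('positive'|H) = 0.86, P('positive'|¬H) = 0.276.
Update on result 1 ('negative'): P(H) ← 0.14·0.2940 / (0.14·0.2940 + 0.724·0.7060) = 0.041160/0.55230 = 0.0745.
Update on result 2 ('positive'): P(H) ← 0.86·0.0745 / (0.86·0.0745 + 0.276·0.9255) = 0.064091/0.31952 = 0.2006.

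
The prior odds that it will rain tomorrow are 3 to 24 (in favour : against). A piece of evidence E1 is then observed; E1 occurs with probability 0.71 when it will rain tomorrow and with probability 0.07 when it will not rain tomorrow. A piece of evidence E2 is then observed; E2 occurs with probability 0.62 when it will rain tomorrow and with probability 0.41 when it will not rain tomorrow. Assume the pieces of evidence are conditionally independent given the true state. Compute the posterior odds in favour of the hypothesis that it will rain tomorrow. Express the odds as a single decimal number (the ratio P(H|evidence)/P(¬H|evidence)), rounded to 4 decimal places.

Posterior odds ≈ 1.9172

Prior odds = 3/24 = 0.12500. In log-odds, ln(0.12500) = -2.0794.
Add log likelihood ratios: ln(10.143) + ln(1.5122) = 2.7303.
Posterior log-odds = 0.65089, so posterior odds = exp(0.65089) = 1.9172.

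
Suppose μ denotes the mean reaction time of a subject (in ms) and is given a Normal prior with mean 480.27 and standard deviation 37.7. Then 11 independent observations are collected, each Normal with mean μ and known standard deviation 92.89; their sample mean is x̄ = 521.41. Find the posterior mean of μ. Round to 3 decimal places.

Posterior mean ≈ 506.779

With known σ, the Normal prior is conjugate. Weight on the data is w = (n/σ²)/(n/σ² + 1/τ₀²) = 0.00127484/(0.00127484+0.00070359) = 0.64437.
Posterior mean = w·x̄ + (1−w)·μ₀ = 0.64437·521.41 + 0.35563·480.27 = 506.779.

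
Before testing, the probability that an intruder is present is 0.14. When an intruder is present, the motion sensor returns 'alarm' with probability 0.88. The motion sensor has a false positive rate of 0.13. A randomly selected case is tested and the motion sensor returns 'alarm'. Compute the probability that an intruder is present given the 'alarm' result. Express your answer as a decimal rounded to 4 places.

P(H | E) ≈ 0.5243

Let H be the event that an intruder is present. P(H) = 0.14, so P(¬H) = 0.86. With E the 'alarm' result, P(E|H) = 0.88 and P(E|¬H) = 0.13.
P(E) = 0.88·0.14 + 0.13·0.86 = 0.12320 + 0.11180 = 0.23500.
By Bayes' theorem, P(H|E) = 0.12320 / 0.23500 = 0.5243.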